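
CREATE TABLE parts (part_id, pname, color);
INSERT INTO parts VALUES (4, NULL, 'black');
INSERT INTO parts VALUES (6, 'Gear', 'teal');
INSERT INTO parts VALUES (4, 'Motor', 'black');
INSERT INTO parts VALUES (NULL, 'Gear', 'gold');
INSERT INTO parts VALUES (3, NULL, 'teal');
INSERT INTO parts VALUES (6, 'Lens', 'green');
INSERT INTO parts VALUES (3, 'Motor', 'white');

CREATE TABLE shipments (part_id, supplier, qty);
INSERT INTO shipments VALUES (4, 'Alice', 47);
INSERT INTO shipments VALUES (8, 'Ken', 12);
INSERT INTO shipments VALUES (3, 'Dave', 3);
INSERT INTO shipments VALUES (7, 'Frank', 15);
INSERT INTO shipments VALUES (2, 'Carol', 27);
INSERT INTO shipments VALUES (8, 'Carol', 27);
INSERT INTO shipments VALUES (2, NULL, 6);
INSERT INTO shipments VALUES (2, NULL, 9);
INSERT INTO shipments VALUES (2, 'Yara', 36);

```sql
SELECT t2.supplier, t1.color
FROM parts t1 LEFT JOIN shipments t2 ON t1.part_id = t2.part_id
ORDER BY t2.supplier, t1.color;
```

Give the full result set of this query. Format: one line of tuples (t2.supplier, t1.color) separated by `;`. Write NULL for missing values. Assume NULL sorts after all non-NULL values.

LEFT JOIN keeps every row from `parts`; unmatched rows get NULL for `shipments`'s columns.
Matching on t1.part_id = t2.part_id. A NULL in a compared column never satisfies the condition.
- t1 row (part_id=4): matches 1 t2 row(s) → 1 output row(s).
- t1 row (part_id=6): no match → kept, t2 columns NULL.
- t1 row (part_id=4): matches 1 t2 row(s) → 1 output row(s).
- t1 row (part_id=NULL): no match → kept, t2 columns NULL.
- t1 row (part_id=3): matches 1 t2 row(s) → 1 output row(s).
- t1 row (part_id=6): no match → kept, t2 columns NULL.
- t1 row (part_id=3): matches 1 t2 row(s) → 1 output row(s).
After projecting and ordering:
t2.supplier | t1.color
Alice | black
Alice | black
Dave | teal
Dave | white
NULL | gold
NULL | green
NULL | teal

(Alice, black); (Alice, black); (Dave, teal); (Dave, white); (NULL, gold); (NULL, green); (NULL, teal)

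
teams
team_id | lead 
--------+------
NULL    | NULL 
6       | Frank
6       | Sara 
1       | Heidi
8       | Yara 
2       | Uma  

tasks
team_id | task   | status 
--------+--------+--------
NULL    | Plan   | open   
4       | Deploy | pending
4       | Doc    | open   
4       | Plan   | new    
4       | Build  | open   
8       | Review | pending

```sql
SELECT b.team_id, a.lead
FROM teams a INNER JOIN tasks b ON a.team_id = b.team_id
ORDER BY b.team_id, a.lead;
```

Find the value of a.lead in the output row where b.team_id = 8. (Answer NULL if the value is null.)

INNER JOIN keeps only pairs where the ON condition holds.
Matching on a.team_id = b.team_id. A NULL in a compared column never satisfies the condition.
- a (team_id=NULL) has no partner → excluded.
- a (team_id=6) has no partner → excluded.
- a (team_id=6) has no partner → excluded.
- a (team_id=1) has no partner → excluded.
- a (team_id=8) pairs with 1 row(s) of b.
- a (team_id=2) has no partner → excluded.

Yara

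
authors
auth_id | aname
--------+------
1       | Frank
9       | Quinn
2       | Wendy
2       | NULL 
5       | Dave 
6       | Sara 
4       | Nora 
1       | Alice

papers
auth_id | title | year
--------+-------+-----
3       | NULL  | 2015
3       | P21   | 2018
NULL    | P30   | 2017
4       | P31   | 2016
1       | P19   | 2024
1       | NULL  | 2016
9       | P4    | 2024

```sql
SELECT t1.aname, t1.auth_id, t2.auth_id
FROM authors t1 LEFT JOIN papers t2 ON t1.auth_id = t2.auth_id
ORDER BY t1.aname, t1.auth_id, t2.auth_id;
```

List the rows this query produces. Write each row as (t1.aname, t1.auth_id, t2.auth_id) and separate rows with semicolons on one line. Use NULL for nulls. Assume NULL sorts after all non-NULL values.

LEFT JOIN keeps every row from `authors`; unmatched rows get NULL for `papers`'s columns.
Matching on t1.auth_id = t2.auth_id. A NULL in a compared column never satisfies the condition.
- t1 row (auth_id=1): matches 2 t2 row(s) → 2 output row(s).
- t1 row (auth_id=9): matches 1 t2 row(s) → 1 output row(s).
- t1 row (auth_id=2): no match → kept, t2 columns NULL.
- t1 row (auth_id=2): no match → kept, t2 columns NULL.
- t1 row (auth_id=5): no match → kept, t2 columns NULL.
- t1 row (auth_id=6): no match → kept, t2 columns NULL.
- t1 row (auth_id=4): matches 1 t2 row(s) → 1 output row(s).
- t1 row (auth_id=1): matches 2 t2 row(s) → 2 output row(s).
After projecting and ordering:
t1.aname | t1.auth_id | t2.auth_id
Alice | 1 | 1
Alice | 1 | 1
Dave | 5 | NULL
Frank | 1 | 1
Frank | 1 | 1
Nora | 4 | 4
Quinn | 9 | 9
Sara | 6 | NULL
Wendy | 2 | NULL
NULL | 2 | NULL

(Alice, 1, 1); (Alice, 1, 1); (Dave, 5, NULL); (Frank, 1, 1); (Frank, 1, 1); (Nora, 4, 4); (Quinn, 9, 9); (Sara, 6, NULL); (Wendy, 2, NULL); (NULL, 2, NULL)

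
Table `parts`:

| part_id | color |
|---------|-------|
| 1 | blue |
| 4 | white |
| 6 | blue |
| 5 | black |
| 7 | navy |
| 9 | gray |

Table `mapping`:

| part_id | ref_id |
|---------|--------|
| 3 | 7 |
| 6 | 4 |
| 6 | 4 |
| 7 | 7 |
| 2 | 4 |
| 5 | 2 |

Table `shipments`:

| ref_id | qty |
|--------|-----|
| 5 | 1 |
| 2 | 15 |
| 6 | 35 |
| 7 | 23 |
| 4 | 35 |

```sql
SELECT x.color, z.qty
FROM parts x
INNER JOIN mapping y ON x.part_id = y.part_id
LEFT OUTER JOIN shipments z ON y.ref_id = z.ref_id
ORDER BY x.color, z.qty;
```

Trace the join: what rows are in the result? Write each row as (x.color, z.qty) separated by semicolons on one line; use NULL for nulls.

(black, 15); (blue, 35); (blue, 35); (navy, 23)

Evaluate left to right. First `parts x INNER JOIN mapping y` on part_id: 4 row(s).
Then LEFT JOIN `shipments z` on ref_id: each of those 4 rows is kept; rows whose y.ref_id has no match in z get NULL for z's columns.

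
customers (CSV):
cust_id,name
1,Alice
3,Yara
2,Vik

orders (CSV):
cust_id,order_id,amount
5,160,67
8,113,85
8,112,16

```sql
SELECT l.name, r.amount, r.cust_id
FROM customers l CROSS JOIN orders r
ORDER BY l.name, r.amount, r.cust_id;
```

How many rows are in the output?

CROSS JOIN pairs every row of `customers` with every row of `orders`: 3 × 3 = 9 rows.

9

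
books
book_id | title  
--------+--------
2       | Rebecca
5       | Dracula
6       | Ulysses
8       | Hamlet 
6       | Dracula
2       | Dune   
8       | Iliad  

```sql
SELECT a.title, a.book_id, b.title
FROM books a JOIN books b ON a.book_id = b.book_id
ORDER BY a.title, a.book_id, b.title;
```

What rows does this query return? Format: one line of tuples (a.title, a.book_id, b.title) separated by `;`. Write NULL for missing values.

INNER JOIN keeps only pairs where the ON condition holds.
Matching on a.book_id = b.book_id.
- a (book_id=2) pairs with 2 row(s) of b.
- a (book_id=5) pairs with 1 row(s) of b.
- a (book_id=6) pairs with 2 row(s) of b.
- a (book_id=8) pairs with 2 row(s) of b.
- a (book_id=6) pairs with 2 row(s) of b.
- a (book_id=2) pairs with 2 row(s) of b.
- a (book_id=8) pairs with 2 row(s) of b.

(Dracula, 5, Dracula); (Dracula, 6, Dracula); (Dracula, 6, Ulysses); (Dune, 2, Dune); (Dune, 2, Rebecca); (Hamlet, 8, Hamlet); (Hamlet, 8, Iliad); (Iliad, 8, Hamlet); (Iliad, 8, Iliad); (Rebecca, 2, Dune); (Rebecca, 2, Rebecca); (Ulysses, 6, Dracula); (Ulysses, 6, Ulysses)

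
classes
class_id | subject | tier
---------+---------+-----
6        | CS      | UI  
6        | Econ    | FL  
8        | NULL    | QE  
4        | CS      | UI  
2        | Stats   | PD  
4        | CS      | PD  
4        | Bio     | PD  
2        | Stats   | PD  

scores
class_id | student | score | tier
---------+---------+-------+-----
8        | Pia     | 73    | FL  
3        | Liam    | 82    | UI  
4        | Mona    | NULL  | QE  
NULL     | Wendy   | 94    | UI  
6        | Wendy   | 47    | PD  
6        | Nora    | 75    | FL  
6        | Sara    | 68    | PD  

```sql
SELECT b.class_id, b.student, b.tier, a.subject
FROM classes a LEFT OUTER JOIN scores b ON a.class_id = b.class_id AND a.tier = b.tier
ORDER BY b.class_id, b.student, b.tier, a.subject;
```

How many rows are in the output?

LEFT JOIN keeps every row from `classes`; unmatched rows get NULL for `scores`'s columns.
Matching on a.class_id = b.class_id AND a.tier = b.tier. A NULL in a compared column never satisfies the condition.
- a[0] class_id=6, tier=UI → no match; kept with NULLs on the b side.
- a[1] class_id=6, tier=FL → 1 match(es) in b → 1 row(s).
- a[2] class_id=8, tier=QE → no match; kept with NULLs on the b side.
- a[3] class_id=4, tier=UI → no match; kept with NULLs on the b side.
- a[4] class_id=2, tier=PD → no match; kept with NULLs on the b side.
- a[5] class_id=4, tier=PD → no match; kept with NULLs on the b side.
- a[6] class_id=4, tier=PD → no match; kept with NULLs on the b side.
- a[7] class_id=2, tier=PD → no match; kept with NULLs on the b side.
Total: 1 matched + 7 padded = 8 rows.

8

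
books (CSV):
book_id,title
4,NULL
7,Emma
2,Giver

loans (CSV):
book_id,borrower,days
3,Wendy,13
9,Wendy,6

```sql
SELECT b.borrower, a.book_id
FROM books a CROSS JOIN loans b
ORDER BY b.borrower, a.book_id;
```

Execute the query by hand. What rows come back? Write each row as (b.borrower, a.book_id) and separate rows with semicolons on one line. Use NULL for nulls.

CROSS JOIN pairs every row of `books` with every row of `loans`: 3 × 2 = 6 rows.
After projecting and ordering:
b.borrower | a.book_id
Wendy | 2
Wendy | 2
Wendy | 4
Wendy | 4
Wendy | 7
Wendy | 7

(Wendy, 2); (Wendy, 2); (Wendy, 4); (Wendy, 4); (Wendy, 7); (Wendy, 7)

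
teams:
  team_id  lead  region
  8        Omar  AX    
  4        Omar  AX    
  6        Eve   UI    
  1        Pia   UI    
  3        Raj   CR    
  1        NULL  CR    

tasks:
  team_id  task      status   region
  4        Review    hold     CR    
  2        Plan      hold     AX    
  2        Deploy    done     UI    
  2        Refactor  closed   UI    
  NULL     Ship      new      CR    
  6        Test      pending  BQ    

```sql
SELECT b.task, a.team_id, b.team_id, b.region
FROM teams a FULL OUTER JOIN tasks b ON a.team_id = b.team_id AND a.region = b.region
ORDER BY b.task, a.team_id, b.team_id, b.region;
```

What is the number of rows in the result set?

12

FULL OUTER JOIN keeps every row from both sides; unmatched rows get NULL for the other side's columns.
Matching on a.team_id = b.team_id AND a.region = b.region. A NULL in a compared column never satisfies the condition.
Matched pairs: 0; unmatched a rows kept: 6; unmatched b rows kept: 6.
Total: 0 matched + 12 padded = 12 rows.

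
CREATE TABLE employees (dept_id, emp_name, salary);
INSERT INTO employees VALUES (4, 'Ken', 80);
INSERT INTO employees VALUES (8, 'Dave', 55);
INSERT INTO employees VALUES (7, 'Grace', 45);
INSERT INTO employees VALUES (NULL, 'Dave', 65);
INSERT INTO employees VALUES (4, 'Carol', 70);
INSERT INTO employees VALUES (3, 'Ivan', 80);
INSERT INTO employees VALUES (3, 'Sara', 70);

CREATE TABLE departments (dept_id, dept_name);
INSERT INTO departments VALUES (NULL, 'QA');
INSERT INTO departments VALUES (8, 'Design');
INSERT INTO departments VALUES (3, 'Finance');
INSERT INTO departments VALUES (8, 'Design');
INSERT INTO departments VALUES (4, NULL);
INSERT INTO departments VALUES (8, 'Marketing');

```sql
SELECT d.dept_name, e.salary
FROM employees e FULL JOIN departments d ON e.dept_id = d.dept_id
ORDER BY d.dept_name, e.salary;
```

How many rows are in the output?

10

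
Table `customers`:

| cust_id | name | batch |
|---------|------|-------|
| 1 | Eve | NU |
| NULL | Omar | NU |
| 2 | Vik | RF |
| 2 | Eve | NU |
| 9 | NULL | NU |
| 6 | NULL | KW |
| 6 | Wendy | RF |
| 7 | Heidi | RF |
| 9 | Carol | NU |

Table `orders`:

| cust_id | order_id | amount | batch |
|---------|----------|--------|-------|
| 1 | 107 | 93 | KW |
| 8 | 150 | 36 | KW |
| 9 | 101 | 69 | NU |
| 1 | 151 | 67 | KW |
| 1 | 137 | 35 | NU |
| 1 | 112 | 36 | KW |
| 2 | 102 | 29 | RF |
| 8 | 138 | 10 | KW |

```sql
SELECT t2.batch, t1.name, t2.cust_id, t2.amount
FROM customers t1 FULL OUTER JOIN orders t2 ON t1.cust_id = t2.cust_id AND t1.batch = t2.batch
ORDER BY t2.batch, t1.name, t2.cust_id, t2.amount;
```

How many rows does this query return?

14

FULL OUTER JOIN keeps every row from both sides; unmatched rows get NULL for the other side's columns.
Matching on t1.cust_id = t2.cust_id AND t1.batch = t2.batch. A NULL in a compared column never satisfies the condition.
Matched pairs: 4; unmatched t1 rows kept: 5; unmatched t2 rows kept: 5.
Total: 4 matched + 10 padded = 14 rows.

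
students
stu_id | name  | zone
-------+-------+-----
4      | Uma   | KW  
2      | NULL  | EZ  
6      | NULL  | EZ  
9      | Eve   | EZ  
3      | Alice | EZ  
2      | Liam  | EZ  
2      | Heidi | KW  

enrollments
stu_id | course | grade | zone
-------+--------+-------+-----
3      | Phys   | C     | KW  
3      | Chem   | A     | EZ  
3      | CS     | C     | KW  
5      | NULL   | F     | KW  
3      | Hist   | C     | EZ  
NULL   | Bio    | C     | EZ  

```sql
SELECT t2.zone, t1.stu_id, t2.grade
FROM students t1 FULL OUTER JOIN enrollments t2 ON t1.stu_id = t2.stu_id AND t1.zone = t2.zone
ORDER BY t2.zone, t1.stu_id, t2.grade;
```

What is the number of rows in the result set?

FULL OUTER JOIN keeps every row from both sides; unmatched rows get NULL for the other side's columns.
Matching on t1.stu_id = t2.stu_id AND t1.zone = t2.zone. A NULL in a compared column never satisfies the condition.
- t1[0] stu_id=4, zone=KW → no match; kept with NULLs on the t2 side.
- t1[1] stu_id=2, zone=EZ → no match; kept with NULLs on the t2 side.
- t1[2] stu_id=6, zone=EZ → no match; kept with NULLs on the t2 side.
- t1[3] stu_id=9, zone=EZ → no match; kept with NULLs on the t2 side.
- t1[4] stu_id=3, zone=EZ → 2 match(es) in t2 → 2 row(s).
- t1[5] stu_id=2, zone=EZ → no match; kept with NULLs on the t2 side.
- t1[6] stu_id=2, zone=KW → no match; kept with NULLs on the t2 side.
- 4 row(s) from t2 found no t1 partner → padded with NULL.
Total: 2 matched + 10 padded = 12 rows.

12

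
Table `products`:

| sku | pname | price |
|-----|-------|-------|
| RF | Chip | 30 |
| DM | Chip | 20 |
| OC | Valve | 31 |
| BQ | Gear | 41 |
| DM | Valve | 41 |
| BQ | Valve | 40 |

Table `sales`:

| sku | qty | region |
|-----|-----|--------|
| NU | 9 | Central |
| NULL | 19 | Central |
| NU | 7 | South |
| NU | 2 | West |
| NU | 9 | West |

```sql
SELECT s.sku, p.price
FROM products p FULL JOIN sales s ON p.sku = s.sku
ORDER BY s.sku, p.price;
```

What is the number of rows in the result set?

11

FULL OUTER JOIN keeps every row from both sides; unmatched rows get NULL for the other side's columns.
Matching on p.sku = s.sku. A NULL in a compared column never satisfies the condition.
Matched pairs: 0; unmatched p rows kept: 6; unmatched s rows kept: 5.
Total: 0 matched + 11 padded = 11 rows.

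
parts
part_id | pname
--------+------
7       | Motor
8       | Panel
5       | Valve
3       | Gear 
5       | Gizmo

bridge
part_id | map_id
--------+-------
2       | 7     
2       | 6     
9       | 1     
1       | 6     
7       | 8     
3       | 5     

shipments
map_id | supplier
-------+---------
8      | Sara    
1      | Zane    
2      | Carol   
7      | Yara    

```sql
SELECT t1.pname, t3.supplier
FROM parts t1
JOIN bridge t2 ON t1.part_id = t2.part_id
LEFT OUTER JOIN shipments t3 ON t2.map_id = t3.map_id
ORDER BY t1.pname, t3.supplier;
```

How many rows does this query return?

2

Evaluate left to right. First `parts t1 INNER JOIN bridge t2` on part_id: 2 row(s).
Then LEFT JOIN `shipments t3` on map_id: each of those 2 rows is kept; rows whose t2.map_id has no match in t3 get NULL for t3's columns.
Result: 2 row(s).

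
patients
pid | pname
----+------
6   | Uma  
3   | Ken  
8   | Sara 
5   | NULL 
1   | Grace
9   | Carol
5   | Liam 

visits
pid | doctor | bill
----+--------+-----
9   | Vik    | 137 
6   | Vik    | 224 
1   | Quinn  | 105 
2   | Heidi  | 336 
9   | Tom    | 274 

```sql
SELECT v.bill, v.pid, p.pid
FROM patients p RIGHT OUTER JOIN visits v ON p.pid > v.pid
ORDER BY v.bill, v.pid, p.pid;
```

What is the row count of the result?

16

RIGHT JOIN keeps every row from `visits`; unmatched rows get NULL for `patients`'s columns.
Matching on p.pid > v.pid.
- p row (pid=6): matches 2 v row(s) → 2 output row(s).
- p row (pid=3): matches 2 v row(s) → 2 output row(s).
- p row (pid=8): matches 3 v row(s) → 3 output row(s).
- p row (pid=5): matches 2 v row(s) → 2 output row(s).
- p row (pid=1): no match.
- p row (pid=9): matches 3 v row(s) → 3 output row(s).
- p row (pid=5): matches 2 v row(s) → 2 output row(s).
- 2 row(s) from v found no p partner → padded with NULL.
Total: 14 matched + 2 padded = 16 rows.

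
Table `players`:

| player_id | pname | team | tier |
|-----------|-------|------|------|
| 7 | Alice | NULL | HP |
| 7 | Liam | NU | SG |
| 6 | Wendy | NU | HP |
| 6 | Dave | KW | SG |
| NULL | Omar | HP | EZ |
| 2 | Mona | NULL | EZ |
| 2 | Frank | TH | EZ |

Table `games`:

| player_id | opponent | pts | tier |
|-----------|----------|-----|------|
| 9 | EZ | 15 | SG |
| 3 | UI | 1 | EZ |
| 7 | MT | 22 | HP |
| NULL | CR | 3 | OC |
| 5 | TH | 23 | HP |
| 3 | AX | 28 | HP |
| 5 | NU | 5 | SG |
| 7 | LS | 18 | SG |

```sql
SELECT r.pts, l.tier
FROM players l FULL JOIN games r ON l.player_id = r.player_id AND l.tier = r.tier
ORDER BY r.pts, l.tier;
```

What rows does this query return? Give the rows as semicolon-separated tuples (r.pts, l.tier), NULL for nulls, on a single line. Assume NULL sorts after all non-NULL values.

(1, NULL); (3, NULL); (5, NULL); (15, NULL); (18, SG); (22, HP); (23, NULL); (28, NULL); (NULL, EZ); (NULL, EZ); (NULL, EZ); (NULL, HP); (NULL, SG)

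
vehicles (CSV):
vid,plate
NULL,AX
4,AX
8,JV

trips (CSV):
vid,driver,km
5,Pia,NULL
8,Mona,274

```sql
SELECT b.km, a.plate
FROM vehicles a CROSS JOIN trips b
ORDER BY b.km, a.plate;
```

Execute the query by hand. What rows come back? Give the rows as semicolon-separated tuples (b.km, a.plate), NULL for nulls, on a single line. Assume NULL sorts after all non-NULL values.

CROSS JOIN pairs every row of `vehicles` with every row of `trips`: 3 × 2 = 6 rows.

(274, AX); (274, AX); (274, JV); (NULL, AX); (NULL, AX); (NULL, JV)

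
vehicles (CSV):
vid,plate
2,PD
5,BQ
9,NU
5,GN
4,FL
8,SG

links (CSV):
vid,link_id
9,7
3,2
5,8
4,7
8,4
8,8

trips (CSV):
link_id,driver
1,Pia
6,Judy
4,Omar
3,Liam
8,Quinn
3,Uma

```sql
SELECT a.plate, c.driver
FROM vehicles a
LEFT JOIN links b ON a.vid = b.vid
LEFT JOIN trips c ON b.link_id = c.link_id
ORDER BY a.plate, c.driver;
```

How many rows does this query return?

7

Step 1 — a LEFT JOIN b on vid → 7 row(s).
Then LEFT JOIN `trips c` on link_id: each of those 7 rows is kept; rows whose b.link_id has no match in c get NULL for c's columns.
Result: 7 row(s).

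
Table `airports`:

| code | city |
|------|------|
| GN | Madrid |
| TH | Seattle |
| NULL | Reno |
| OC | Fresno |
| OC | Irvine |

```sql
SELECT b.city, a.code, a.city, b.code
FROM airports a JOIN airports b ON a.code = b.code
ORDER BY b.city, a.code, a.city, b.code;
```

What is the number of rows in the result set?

INNER JOIN keeps only pairs where the ON condition holds.
Matching on a.code = b.code. A NULL in a compared column never satisfies the condition.
Matched pairs: 6.
Total: 6 rows.

6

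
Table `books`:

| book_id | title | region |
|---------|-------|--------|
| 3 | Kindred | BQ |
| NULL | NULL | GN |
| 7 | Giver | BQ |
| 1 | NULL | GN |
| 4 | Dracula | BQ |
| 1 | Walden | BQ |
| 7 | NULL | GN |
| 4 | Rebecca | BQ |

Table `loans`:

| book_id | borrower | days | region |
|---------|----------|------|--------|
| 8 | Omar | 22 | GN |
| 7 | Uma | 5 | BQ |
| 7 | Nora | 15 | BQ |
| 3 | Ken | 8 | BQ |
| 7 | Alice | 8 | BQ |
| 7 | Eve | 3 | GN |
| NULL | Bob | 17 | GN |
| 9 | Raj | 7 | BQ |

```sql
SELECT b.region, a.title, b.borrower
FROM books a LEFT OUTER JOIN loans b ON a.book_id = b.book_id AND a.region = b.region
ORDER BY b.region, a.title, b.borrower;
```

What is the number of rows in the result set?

LEFT JOIN keeps every row from `books`; unmatched rows get NULL for `loans`'s columns.
Matching on a.book_id = b.book_id AND a.region = b.region. A NULL in a compared column never satisfies the condition.
- a row (book_id=3, region=BQ): matches 1 b row(s) → 1 output row(s).
- a row (book_id=NULL, region=GN): no match → kept, b columns NULL.
- a row (book_id=7, region=BQ): matches 3 b row(s) → 3 output row(s).
- a row (book_id=1, region=GN): no match → kept, b columns NULL.
- a row (book_id=4, region=BQ): no match → kept, b columns NULL.
- a row (book_id=1, region=BQ): no match → kept, b columns NULL.
- a row (book_id=7, region=GN): matches 1 b row(s) → 1 output row(s).
- a row (book_id=4, region=BQ): no match → kept, b columns NULL.
Total: 5 matched + 5 padded = 10 rows.

10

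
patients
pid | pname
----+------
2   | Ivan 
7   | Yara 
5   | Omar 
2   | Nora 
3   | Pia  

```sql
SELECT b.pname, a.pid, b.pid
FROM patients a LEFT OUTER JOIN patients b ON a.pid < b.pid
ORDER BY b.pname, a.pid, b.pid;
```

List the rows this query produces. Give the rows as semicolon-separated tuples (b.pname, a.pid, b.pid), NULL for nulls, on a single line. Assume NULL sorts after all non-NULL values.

LEFT JOIN keeps every row from `patients a`; unmatched rows get NULL for `patients b`'s columns.
Matching on a.pid < b.pid.
- a (pid=2) pairs with 3 row(s) of b.
- a (pid=7) has no partner → padded with NULL.
- a (pid=5) pairs with 1 row(s) of b.
- a (pid=2) pairs with 3 row(s) of b.
- a (pid=3) pairs with 2 row(s) of b.
After projecting and ordering:
b.pname | a.pid | b.pid
Omar | 2 | 5
Omar | 2 | 5
Omar | 3 | 5
Pia | 2 | 3
Pia | 2 | 3
Yara | 2 | 7
Yara | 2 | 7
Yara | 3 | 7
Yara | 5 | 7
NULL | 7 | NULL

(Omar, 2, 5); (Omar, 2, 5); (Omar, 3, 5); (Pia, 2, 3); (Pia, 2, 3); (Yara, 2, 7); (Yara, 2, 7); (Yara, 3, 7); (Yara, 5, 7); (NULL, 7, NULL)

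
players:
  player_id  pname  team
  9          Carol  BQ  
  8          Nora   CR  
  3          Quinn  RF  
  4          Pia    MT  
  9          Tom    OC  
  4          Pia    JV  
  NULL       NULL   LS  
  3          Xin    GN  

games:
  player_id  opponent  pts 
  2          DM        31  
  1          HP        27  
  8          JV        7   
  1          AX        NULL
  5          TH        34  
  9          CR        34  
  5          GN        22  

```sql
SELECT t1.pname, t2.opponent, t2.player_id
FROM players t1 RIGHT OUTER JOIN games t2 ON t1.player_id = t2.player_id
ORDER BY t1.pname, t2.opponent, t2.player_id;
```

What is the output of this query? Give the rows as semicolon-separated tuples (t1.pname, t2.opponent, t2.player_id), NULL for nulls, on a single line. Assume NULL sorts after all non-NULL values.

(Carol, CR, 9); (Nora, JV, 8); (Tom, CR, 9); (NULL, AX, 1); (NULL, DM, 2); (NULL, GN, 5); (NULL, HP, 1); (NULL, TH, 5)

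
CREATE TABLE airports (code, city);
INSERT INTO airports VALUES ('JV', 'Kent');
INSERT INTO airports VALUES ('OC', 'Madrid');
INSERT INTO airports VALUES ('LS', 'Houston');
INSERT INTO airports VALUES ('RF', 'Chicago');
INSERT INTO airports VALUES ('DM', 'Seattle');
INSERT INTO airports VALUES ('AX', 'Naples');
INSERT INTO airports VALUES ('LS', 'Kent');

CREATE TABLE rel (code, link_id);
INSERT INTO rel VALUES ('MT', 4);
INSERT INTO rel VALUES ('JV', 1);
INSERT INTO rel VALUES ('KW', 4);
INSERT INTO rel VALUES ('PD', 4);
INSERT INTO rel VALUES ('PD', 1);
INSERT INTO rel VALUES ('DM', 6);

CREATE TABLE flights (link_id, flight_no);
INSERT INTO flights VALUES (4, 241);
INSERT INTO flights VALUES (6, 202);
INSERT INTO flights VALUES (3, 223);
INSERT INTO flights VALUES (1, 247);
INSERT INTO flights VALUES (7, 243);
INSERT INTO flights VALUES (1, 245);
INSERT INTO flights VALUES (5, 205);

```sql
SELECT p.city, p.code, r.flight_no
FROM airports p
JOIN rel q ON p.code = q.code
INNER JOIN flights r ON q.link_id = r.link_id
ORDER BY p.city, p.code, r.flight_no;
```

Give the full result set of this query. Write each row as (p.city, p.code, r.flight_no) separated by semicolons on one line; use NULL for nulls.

(Kent, JV, 245); (Kent, JV, 247); (Seattle, DM, 202)

Step 1 — p INNER JOIN q on code → 2 row(s).
Then INNER JOIN `flights r` on link_id: keep only rows whose q.link_id appears in r.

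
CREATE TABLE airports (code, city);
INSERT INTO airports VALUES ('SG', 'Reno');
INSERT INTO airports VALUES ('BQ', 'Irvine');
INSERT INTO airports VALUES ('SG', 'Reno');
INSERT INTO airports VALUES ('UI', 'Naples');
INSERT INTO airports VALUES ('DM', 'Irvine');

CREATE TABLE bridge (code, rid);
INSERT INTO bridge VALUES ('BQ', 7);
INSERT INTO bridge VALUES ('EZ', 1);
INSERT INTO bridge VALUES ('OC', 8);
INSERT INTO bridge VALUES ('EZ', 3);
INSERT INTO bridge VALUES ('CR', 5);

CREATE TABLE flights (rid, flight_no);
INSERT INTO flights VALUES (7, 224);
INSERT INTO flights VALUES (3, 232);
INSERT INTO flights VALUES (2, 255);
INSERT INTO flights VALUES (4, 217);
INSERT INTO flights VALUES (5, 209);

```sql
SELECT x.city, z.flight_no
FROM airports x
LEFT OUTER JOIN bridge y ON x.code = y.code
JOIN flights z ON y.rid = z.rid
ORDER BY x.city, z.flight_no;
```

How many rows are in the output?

1

Step 1 — x LEFT JOIN y on code → 5 row(s).
Then INNER JOIN `flights z` on rid: keep only rows whose y.rid appears in z.
Result: 1 row(s).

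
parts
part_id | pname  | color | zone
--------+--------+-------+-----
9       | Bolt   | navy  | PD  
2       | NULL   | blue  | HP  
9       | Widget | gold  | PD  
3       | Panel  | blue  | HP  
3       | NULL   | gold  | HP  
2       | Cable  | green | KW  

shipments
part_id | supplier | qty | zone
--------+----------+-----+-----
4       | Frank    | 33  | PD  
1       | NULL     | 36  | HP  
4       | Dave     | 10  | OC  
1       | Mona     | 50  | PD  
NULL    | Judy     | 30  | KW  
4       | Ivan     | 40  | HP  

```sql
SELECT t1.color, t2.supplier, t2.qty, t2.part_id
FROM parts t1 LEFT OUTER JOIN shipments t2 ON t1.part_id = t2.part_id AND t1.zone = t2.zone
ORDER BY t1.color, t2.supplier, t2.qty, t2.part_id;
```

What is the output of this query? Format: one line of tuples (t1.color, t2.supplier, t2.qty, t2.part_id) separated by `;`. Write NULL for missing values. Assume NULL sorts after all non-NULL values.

(blue, NULL, NULL, NULL); (blue, NULL, NULL, NULL); (gold, NULL, NULL, NULL); (gold, NULL, NULL, NULL); (green, NULL, NULL, NULL); (navy, NULL, NULL, NULL)

LEFT JOIN keeps every row from `parts`; unmatched rows get NULL for `shipments`'s columns.
Matching on t1.part_id = t2.part_id AND t1.zone = t2.zone. A NULL in a compared column never satisfies the condition.
Matched pairs: 0; unmatched t1 rows kept: 6.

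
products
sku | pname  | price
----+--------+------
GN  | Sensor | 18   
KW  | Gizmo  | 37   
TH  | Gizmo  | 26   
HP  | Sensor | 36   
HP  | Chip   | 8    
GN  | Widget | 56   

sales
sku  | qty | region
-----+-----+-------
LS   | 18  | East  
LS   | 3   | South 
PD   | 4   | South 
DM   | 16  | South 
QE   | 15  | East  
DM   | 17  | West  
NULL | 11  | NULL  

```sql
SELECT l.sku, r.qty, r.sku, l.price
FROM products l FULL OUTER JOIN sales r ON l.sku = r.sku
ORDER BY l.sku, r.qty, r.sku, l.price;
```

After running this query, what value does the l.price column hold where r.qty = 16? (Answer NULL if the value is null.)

NULL

FULL OUTER JOIN keeps every row from both sides; unmatched rows get NULL for the other side's columns.
Matching on l.sku = r.sku. A NULL in a compared column never satisfies the condition.
Matched pairs: 0; unmatched l rows kept: 6; unmatched r rows kept: 7.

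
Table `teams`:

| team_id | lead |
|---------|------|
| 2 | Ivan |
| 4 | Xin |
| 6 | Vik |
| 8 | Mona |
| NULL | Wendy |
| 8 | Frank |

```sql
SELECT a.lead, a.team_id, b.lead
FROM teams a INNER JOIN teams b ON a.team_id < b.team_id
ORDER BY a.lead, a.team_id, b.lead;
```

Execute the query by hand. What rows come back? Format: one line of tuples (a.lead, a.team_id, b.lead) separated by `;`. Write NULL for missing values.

(Ivan, 2, Frank); (Ivan, 2, Mona); (Ivan, 2, Vik); (Ivan, 2, Xin); (Vik, 6, Frank); (Vik, 6, Mona); (Xin, 4, Frank); (Xin, 4, Mona); (Xin, 4, Vik)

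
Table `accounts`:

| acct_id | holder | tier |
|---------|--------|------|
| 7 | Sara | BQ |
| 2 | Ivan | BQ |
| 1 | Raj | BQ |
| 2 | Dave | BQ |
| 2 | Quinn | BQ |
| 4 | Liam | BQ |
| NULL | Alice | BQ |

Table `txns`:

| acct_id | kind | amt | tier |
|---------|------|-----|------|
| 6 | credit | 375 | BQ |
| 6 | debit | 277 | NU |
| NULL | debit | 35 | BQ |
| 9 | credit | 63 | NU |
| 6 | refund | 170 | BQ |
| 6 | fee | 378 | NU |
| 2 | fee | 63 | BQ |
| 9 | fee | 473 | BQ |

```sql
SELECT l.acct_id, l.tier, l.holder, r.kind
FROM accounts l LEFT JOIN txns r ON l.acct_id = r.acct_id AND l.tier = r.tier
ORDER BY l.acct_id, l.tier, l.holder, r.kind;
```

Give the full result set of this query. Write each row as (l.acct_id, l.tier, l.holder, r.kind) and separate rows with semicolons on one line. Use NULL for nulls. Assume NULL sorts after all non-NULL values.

(1, BQ, Raj, NULL); (2, BQ, Dave, fee); (2, BQ, Ivan, fee); (2, BQ, Quinn, fee); (4, BQ, Liam, NULL); (7, BQ, Sara, NULL); (NULL, BQ, Alice, NULL)

LEFT JOIN keeps every row from `accounts`; unmatched rows get NULL for `txns`'s columns.
Matching on l.acct_id = r.acct_id AND l.tier = r.tier. A NULL in a compared column never satisfies the condition.
Matched pairs: 3; unmatched l rows kept: 4.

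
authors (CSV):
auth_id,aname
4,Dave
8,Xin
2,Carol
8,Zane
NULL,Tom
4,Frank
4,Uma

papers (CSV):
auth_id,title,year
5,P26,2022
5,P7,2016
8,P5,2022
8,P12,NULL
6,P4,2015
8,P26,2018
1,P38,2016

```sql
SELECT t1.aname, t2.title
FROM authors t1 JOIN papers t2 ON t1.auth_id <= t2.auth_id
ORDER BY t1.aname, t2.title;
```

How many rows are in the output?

INNER JOIN keeps only pairs where the ON condition holds.
Matching on t1.auth_id <= t2.auth_id. A NULL in a compared column never satisfies the condition.
- t1 row (auth_id=4): matches 6 t2 row(s) → 6 output row(s).
- t1 row (auth_id=8): matches 3 t2 row(s) → 3 output row(s).
- t1 row (auth_id=2): matches 6 t2 row(s) → 6 output row(s).
- t1 row (auth_id=8): matches 3 t2 row(s) → 3 output row(s).
- t1 row (auth_id=NULL): no match → dropped.
- t1 row (auth_id=4): matches 6 t2 row(s) → 6 output row(s).
- t1 row (auth_id=4): matches 6 t2 row(s) → 6 output row(s).
Total: 30 rows.

30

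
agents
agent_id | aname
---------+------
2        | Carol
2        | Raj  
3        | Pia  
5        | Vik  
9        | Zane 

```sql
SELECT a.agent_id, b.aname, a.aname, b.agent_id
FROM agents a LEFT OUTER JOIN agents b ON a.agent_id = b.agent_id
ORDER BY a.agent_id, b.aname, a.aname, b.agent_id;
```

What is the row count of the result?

7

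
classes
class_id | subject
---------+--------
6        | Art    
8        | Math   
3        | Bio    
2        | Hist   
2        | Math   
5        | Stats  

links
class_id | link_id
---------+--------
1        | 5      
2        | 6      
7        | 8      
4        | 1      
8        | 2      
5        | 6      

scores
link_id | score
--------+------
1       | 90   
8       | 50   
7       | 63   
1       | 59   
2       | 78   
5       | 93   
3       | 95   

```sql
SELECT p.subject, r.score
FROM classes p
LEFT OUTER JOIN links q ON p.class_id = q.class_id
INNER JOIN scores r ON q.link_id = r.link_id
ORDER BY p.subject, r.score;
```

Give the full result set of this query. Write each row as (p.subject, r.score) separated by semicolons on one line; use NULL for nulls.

(Math, 78)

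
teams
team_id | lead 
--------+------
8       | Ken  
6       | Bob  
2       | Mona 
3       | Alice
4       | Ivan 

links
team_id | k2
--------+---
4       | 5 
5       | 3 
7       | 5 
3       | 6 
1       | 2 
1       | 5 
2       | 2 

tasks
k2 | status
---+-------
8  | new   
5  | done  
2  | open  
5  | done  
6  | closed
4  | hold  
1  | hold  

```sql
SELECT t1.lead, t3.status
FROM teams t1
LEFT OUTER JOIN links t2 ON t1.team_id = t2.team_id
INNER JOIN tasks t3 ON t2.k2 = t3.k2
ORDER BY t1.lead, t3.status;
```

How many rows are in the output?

Evaluate left to right. First `teams t1 LEFT JOIN links t2` on team_id: 5 row(s).
Then INNER JOIN `tasks t3` on k2: keep only rows whose t2.k2 appears in t3.
Result: 4 row(s).

4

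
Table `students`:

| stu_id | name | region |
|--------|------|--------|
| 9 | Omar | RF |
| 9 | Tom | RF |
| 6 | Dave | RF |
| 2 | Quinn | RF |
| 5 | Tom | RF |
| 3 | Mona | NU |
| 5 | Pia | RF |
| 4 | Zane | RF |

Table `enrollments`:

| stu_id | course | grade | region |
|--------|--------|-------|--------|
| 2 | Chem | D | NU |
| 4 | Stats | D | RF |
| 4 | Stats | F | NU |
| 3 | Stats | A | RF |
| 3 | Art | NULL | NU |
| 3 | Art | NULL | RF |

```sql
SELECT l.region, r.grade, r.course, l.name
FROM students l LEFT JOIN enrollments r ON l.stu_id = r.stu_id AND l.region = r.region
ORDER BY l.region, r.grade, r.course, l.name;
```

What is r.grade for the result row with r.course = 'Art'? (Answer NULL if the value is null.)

NULL

LEFT JOIN keeps every row from `students`; unmatched rows get NULL for `enrollments`'s columns.
Matching on l.stu_id = r.stu_id AND l.region = r.region.
- l row (stu_id=9, region=RF): no match → kept, r columns NULL.
- l row (stu_id=9, region=RF): no match → kept, r columns NULL.
- l row (stu_id=6, region=RF): no match → kept, r columns NULL.
- l row (stu_id=2, region=RF): no match → kept, r columns NULL.
- l row (stu_id=5, region=RF): no match → kept, r columns NULL.
- l row (stu_id=3, region=NU): matches 1 r row(s) → 1 output row(s).
- l row (stu_id=5, region=RF): no match → kept, r columns NULL.
- l row (stu_id=4, region=RF): matches 1 r row(s) → 1 output row(s).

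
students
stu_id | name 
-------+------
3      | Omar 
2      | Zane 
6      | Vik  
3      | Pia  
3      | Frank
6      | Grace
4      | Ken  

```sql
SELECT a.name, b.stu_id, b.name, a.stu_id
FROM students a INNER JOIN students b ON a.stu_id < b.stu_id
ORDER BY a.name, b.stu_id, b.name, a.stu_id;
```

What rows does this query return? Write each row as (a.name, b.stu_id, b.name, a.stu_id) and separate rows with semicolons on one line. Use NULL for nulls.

(Frank, 4, Ken, 3); (Frank, 6, Grace, 3); (Frank, 6, Vik, 3); (Ken, 6, Grace, 4); (Ken, 6, Vik, 4); (Omar, 4, Ken, 3); (Omar, 6, Grace, 3); (Omar, 6, Vik, 3); (Pia, 4, Ken, 3); (Pia, 6, Grace, 3); (Pia, 6, Vik, 3); (Zane, 3, Frank, 2); (Zane, 3, Omar, 2); (Zane, 3, Pia, 2); (Zane, 4, Ken, 2); (Zane, 6, Grace, 2); (Zane, 6, Vik, 2)

INNER JOIN keeps only pairs where the ON condition holds.
Matching on a.stu_id < b.stu_id.
Matched pairs: 17.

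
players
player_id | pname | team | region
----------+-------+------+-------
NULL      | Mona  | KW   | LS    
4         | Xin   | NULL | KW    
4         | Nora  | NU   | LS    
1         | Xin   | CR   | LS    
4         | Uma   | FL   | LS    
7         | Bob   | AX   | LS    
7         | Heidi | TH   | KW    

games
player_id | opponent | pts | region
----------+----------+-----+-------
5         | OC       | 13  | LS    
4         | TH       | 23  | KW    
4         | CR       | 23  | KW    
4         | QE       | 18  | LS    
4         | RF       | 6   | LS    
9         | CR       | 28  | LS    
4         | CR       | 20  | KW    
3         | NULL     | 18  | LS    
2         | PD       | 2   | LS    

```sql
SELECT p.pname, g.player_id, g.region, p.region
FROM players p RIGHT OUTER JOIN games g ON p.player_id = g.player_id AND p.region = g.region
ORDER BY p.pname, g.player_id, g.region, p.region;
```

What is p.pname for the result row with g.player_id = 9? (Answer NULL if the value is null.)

NULL

RIGHT JOIN keeps every row from `games`; unmatched rows get NULL for `players`'s columns.
Matching on p.player_id = g.player_id AND p.region = g.region. A NULL in a compared column never satisfies the condition.
- p (player_id=NULL, region=LS) has no partner in g.
- p (player_id=4, region=KW) pairs with 3 row(s) of g.
- p (player_id=4, region=LS) pairs with 2 row(s) of g.
- p (player_id=1, region=LS) has no partner in g.
- p (player_id=4, region=LS) pairs with 2 row(s) of g.
- p (player_id=7, region=LS) has no partner in g.
- p (player_id=7, region=KW) has no partner in g.
- plus 4 unmatched g row(s), each kept with NULL p columns.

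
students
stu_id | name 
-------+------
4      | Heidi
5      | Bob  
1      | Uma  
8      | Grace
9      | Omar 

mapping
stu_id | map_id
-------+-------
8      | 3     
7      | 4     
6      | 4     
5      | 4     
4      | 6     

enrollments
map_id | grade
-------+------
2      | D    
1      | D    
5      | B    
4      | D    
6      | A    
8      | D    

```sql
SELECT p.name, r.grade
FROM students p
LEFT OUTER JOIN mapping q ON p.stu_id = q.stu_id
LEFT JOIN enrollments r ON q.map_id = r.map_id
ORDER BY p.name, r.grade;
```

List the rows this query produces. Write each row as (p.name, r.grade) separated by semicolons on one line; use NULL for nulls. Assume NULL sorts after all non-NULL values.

Evaluate left to right. First `students p LEFT JOIN mapping q` on stu_id: 5 row(s).
Then LEFT JOIN `enrollments r` on map_id: each of those 5 rows is kept; rows whose q.map_id has no match in r get NULL for r's columns.

(Bob, D); (Grace, NULL); (Heidi, A); (Omar, NULL); (Uma, NULL)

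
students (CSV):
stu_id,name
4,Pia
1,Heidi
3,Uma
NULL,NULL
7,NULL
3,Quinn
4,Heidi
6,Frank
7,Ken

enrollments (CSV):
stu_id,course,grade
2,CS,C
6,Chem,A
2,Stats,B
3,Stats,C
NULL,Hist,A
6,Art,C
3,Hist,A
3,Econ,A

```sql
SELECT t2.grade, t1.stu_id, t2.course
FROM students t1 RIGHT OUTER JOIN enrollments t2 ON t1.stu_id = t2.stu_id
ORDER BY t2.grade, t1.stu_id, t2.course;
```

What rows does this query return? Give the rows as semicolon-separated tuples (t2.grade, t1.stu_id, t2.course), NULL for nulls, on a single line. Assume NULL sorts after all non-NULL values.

(A, 3, Econ); (A, 3, Econ); (A, 3, Hist); (A, 3, Hist); (A, 6, Chem); (A, NULL, Hist); (B, NULL, Stats); (C, 3, Stats); (C, 3, Stats); (C, 6, Art); (C, NULL, CS)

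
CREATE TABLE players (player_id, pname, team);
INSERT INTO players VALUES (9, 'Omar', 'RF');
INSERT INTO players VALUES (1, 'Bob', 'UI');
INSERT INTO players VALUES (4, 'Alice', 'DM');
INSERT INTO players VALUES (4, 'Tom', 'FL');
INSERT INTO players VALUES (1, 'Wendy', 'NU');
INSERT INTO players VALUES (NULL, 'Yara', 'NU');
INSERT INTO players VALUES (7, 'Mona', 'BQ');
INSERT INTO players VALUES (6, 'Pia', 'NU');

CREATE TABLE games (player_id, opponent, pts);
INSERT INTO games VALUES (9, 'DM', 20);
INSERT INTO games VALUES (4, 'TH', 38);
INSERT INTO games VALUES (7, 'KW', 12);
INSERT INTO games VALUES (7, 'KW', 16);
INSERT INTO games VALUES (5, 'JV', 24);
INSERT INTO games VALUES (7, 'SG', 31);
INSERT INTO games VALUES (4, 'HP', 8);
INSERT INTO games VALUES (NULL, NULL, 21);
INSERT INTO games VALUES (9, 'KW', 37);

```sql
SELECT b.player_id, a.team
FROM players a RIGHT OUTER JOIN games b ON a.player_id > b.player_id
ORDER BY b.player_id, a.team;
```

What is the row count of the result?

RIGHT JOIN keeps every row from `games`; unmatched rows get NULL for `players`'s columns.
Matching on a.player_id > b.player_id. A NULL in a compared column never satisfies the condition.
- a row (player_id=9): matches 6 b row(s) → 6 output row(s).
- a row (player_id=1): no match.
- a row (player_id=4): no match.
- a row (player_id=4): no match.
- a row (player_id=1): no match.
- a row (player_id=NULL): no match.
- a row (player_id=7): matches 3 b row(s) → 3 output row(s).
- a row (player_id=6): matches 3 b row(s) → 3 output row(s).
- 3 b row(s) had no a match → kept, a columns NULL.
Total: 12 matched + 3 padded = 15 rows.

15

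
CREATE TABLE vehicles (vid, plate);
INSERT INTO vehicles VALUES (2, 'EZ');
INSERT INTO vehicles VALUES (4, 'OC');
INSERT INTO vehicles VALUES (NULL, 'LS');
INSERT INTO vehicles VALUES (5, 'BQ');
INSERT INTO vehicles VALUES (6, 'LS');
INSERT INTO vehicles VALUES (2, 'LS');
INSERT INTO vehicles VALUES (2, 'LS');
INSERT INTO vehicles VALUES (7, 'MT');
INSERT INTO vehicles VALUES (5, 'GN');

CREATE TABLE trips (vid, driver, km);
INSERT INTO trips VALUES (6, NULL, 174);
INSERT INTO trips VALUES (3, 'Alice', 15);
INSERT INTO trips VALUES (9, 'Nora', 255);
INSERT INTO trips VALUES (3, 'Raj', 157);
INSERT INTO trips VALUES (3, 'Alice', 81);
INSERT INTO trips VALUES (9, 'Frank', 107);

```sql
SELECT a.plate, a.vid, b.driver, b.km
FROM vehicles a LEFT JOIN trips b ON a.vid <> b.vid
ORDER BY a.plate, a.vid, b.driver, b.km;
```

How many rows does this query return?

LEFT JOIN keeps every row from `vehicles`; unmatched rows get NULL for `trips`'s columns.
Matching on a.vid <> b.vid. A NULL in a compared column never satisfies the condition.
- a (vid=2) pairs with 6 row(s) of b.
- a (vid=4) pairs with 6 row(s) of b.
- a (vid=NULL) has no partner → padded with NULL.
- a (vid=5) pairs with 6 row(s) of b.
- a (vid=6) pairs with 5 row(s) of b.
- a (vid=2) pairs with 6 row(s) of b.
- a (vid=2) pairs with 6 row(s) of b.
- a (vid=7) pairs with 6 row(s) of b.
- a (vid=5) pairs with 6 row(s) of b.
Total: 47 matched + 1 padded = 48 rows.

48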